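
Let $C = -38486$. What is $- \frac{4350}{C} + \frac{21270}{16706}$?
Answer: $\frac{222817080}{160736779} \approx 1.3862$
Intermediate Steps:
$- \frac{4350}{C} + \frac{21270}{16706} = - \frac{4350}{-38486} + \frac{21270}{16706} = \left(-4350\right) \left(- \frac{1}{38486}\right) + 21270 \cdot \frac{1}{16706} = \frac{2175}{19243} + \frac{10635}{8353} = \frac{222817080}{160736779}$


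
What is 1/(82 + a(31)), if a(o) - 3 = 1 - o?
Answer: 1/55 ≈ 0.018182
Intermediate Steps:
a(o) = 4 - o (a(o) = 3 + (1 - o) = 4 - o)
1/(82 + a(31)) = 1/(82 + (4 - 1*31)) = 1/(82 + (4 - 31)) = 1/(82 - 27) = 1/55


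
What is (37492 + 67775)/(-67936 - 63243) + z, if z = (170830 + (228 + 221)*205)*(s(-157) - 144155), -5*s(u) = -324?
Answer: -4968760294007442/131179 ≈ -3.7878e+10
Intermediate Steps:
s(u) = 324/5 (s(u) = -⅕*(-324) = 324/5)
z = -37877711325 (z = (170830 + (228 + 221)*205)*(324/5 - 144155) = (170830 + 449*205)*(-720451/5) = (170830 + 92045)*(-720451/5) = 262875*(-720451/5) = -37877711325)
(37492 + 67775)/(-67936 - 63243) + z = (37492 + 67775)/(-67936 - 63243) - 37877711325 = 105267/(-131179) - 37877711325 = 105267*(-1/131179) - 37877711325 = -105267/131179 - 37877711325 = -4968760294007442/131179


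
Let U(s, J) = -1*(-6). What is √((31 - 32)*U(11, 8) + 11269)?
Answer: √11263 ≈ 106.13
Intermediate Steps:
U(s, J) = 6
√((31 - 32)*U(11, 8) + 11269) = √((31 - 32)*6 + 11269) = √(-1*6 + 11269) = √(-6 + 11269) = √11263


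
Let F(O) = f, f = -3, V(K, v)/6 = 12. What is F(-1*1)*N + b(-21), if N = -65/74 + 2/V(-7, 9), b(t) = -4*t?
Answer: 38429/444 ≈ 86.552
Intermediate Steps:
V(K, v) = 72 (V(K, v) = 6*12 = 72)
F(O) = -3
N = -1133/1332 (N = -65/74 + 2/72 = -65*1/74 + 2*(1/72) = -65/74 + 1/36 = -1133/1332 ≈ -0.85060)
F(-1*1)*N + b(-21) = -3*(-1133/1332) - 4*(-21) = 1133/444 + 84 = 38429/444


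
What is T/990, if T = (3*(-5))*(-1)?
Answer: 1/66 ≈ 0.015152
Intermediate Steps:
T = 15 (T = -15*(-1) = 15)
T/990 = 15/990 = 15*(1/990) = 1/66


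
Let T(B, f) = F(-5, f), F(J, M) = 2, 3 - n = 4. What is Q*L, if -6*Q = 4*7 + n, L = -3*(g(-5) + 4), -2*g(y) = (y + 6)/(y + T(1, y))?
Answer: 225/4 ≈ 56.250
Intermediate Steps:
n = -1 (n = 3 - 1*4 = 3 - 4 = -1)
T(B, f) = 2
g(y) = -(6 + y)/(2*(2 + y)) (g(y) = -(y + 6)/(2*(y + 2)) = -(6 + y)/(2*(2 + y)))
L = -25/2 (L = -3*((-6 - 1*(-5))/(2*(2 - 5)) + 4) = -3*((1/2)*(-6 + 5)/(-3) + 4) = -3*((1/2)*(-1/3)*(-1) + 4) = -3*(1/6 + 4) = -3*25/6 = -25/2 ≈ -12.500)
Q = -9/2 (Q = -(4*7 - 1)/6 = -(28 - 1)/6 = -1/6*27 = -9/2 ≈ -4.5000)
Q*L = -9/2*(-25/2) = 225/4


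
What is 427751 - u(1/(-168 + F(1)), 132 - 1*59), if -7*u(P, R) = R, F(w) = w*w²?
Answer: 2994330/7 ≈ 4.2776e+5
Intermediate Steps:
F(w) = w³
u(P, R) = -R/7
427751 - u(1/(-168 + F(1)), 132 - 1*59) = 427751 - (-1)*(132 - 1*59)/7 = 427751 - (-1)*(132 - 59)/7 = 427751 - (-1)*73/7 = 427751 - 1*(-73/7) = 427751 + 73/7 = 2994330/7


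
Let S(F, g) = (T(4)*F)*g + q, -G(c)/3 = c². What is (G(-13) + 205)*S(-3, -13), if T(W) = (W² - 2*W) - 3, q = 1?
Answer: -59192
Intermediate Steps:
G(c) = -3*c²
T(W) = -3 + W² - 2*W
S(F, g) = 1 + 5*F*g (S(F, g) = ((-3 + 4² - 2*4)*F)*g + 1 = ((-3 + 16 - 8)*F)*g + 1 = (5*F)*g + 1 = 5*F*g + 1 = 1 + 5*F*g)
(G(-13) + 205)*S(-3, -13) = (-3*(-13)² + 205)*(1 + 5*(-3)*(-13)) = (-3*169 + 205)*(1 + 195) = (-507 + 205)*196 = -302*196 = -59192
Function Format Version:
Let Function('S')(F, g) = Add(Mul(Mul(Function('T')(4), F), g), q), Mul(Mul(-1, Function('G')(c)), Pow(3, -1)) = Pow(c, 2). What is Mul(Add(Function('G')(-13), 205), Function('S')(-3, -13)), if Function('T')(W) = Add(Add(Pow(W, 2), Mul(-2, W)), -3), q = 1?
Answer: -59192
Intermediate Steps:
Function('G')(c) = Mul(-3, Pow(c, 2))
Function('T')(W) = Add(-3, Pow(W, 2), Mul(-2, W))
Function('S')(F, g) = Add(1, Mul(5, F, g)) (Function('S')(F, g) = Add(Mul(Mul(Add(-3, Pow(4, 2), Mul(-2, 4)), F), g), 1) = Add(Mul(Mul(Add(-3, 16, -8), F), g), 1) = Add(Mul(Mul(5, F), g), 1) = Add(Mul(5, F, g), 1) = Add(1, Mul(5, F, g)))
Mul(Add(Function('G')(-13), 205), Function('S')(-3, -13)) = Mul(Add(Mul(-3, Pow(-13, 2)), 205), Add(1, Mul(5, -3, -13))) = Mul(Add(Mul(-3, 169), 205), Add(1, 195)) = Mul(Add(-507, 205), 196) = Mul(-302, 196) = -59192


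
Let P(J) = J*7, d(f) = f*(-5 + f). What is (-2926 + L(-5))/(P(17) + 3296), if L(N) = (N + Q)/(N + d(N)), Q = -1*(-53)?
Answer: -43874/51225 ≈ -0.85650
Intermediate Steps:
Q = 53
P(J) = 7*J
L(N) = (53 + N)/(N + N*(-5 + N)) (L(N) = (N + 53)/(N + N*(-5 + N)) = (53 + N)/(N + N*(-5 + N)))
(-2926 + L(-5))/(P(17) + 3296) = (-2926 + (53 - 5)/((-5)*(-4 - 5)))/(7*17 + 3296) = (-2926 - 1/5*48/(-9))/(119 + 3296) = (-2926 - 1/5*(-1/9)*48)/3415 = (-2926 + 16/15)*(1/3415) = -43874/15*1/3415 = -43874/51225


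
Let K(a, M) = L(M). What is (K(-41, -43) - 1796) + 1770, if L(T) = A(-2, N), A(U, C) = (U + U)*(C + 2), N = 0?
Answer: -34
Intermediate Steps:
A(U, C) = 2*U*(2 + C) (A(U, C) = (2*U)*(2 + C) = 2*U*(2 + C))
L(T) = -8 (L(T) = 2*(-2)*(2 + 0) = 2*(-2)*2 = -8)
K(a, M) = -8
(K(-41, -43) - 1796) + 1770 = (-8 - 1796) + 1770 = -1804 + 1770 = -34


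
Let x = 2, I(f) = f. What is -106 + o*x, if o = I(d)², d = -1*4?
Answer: -74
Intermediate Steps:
d = -4
o = 16 (o = (-4)² = 16)
-106 + o*x = -106 + 16*2 = -106 + 32 = -74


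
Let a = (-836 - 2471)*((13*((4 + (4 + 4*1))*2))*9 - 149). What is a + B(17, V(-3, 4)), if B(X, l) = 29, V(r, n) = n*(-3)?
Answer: -8793284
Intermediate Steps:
V(r, n) = -3*n
a = -8793313 (a = -3307*((13*((4 + (4 + 4))*2))*9 - 149) = -3307*((13*((4 + 8)*2))*9 - 149) = -3307*((13*(12*2))*9 - 149) = -3307*((13*24)*9 - 149) = -3307*(312*9 - 149) = -3307*(2808 - 149) = -3307*2659 = -8793313)
a + B(17, V(-3, 4)) = -8793313 + 29 = -8793284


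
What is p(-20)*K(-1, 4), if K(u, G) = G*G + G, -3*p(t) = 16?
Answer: -320/3 ≈ -106.67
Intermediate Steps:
p(t) = -16/3 (p(t) = -⅓*16 = -16/3)
K(u, G) = G + G² (K(u, G) = G² + G = G + G²)
p(-20)*K(-1, 4) = -64*(1 + 4)/3 = -64*5/3 = -16/3*20 = -320/3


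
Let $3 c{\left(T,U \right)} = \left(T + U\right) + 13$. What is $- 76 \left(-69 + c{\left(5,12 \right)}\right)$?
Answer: $4484$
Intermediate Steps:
$c{\left(T,U \right)} = \frac{13}{3} + \frac{T}{3} + \frac{U}{3}$ ($c{\left(T,U \right)} = \frac{\left(T + U\right) + 13}{3} = \frac{13 + T + U}{3} = \frac{13}{3} + \frac{T}{3} + \frac{U}{3}$)
$- 76 \left(-69 + c{\left(5,12 \right)}\right) = - 76 \left(-69 + \left(\frac{13}{3} + \frac{1}{3} \cdot 5 + \frac{1}{3} \cdot 12\right)\right) = - 76 \left(-69 + \left(\frac{13}{3} + \frac{5}{3} + 4\right)\right) = - 76 \left(-69 + 10\right) = \left(-76\right) \left(-59\right) = 4484$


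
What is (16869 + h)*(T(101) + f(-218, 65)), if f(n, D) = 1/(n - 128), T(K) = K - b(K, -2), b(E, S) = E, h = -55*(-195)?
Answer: -13797/173 ≈ -79.751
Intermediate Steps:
h = 10725
T(K) = 0 (T(K) = K - K = 0)
f(n, D) = 1/(-128 + n)
(16869 + h)*(T(101) + f(-218, 65)) = (16869 + 10725)*(0 + 1/(-128 - 218)) = 27594*(0 + 1/(-346)) = 27594*(0 - 1/346) = 27594*(-1/346) = -13797/173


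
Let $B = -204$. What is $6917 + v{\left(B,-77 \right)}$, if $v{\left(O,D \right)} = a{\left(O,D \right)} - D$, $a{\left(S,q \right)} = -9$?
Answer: $6985$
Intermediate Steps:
$v{\left(O,D \right)} = -9 - D$
$6917 + v{\left(B,-77 \right)} = 6917 - -68 = 6917 + \left(-9 + 77\right) = 6917 + 68 = 6985$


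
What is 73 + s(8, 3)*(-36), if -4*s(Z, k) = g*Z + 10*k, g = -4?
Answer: 55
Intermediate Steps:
s(Z, k) = Z - 5*k/2 (s(Z, k) = -(-4*Z + 10*k)/4 = Z - 5*k/2)
73 + s(8, 3)*(-36) = 73 + (8 - 5/2*3)*(-36) = 73 + (8 - 15/2)*(-36) = 73 + (½)*(-36) = 73 - 18 = 55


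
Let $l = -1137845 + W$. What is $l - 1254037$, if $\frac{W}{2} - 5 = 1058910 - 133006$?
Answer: $-540064$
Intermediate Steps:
$W = 1851818$ ($W = 10 + 2 \left(1058910 - 133006\right) = 10 + 2 \cdot 925904 = 10 + 1851808 = 1851818$)
$l = 713973$ ($l = -1137845 + 1851818 = 713973$)
$l - 1254037 = 713973 - 1254037 = -540064$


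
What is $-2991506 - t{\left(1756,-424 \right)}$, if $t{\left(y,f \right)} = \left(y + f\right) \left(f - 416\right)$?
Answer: $-1872626$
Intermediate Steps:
$t{\left(y,f \right)} = \left(-416 + f\right) \left(f + y\right)$ ($t{\left(y,f \right)} = \left(f + y\right) \left(-416 + f\right) = \left(-416 + f\right) \left(f + y\right)$)
$-2991506 - t{\left(1756,-424 \right)} = -2991506 - \left(\left(-424\right)^{2} - -176384 - 730496 - 744544\right) = -2991506 - \left(179776 + 176384 - 730496 - 744544\right) = -2991506 - -1118880 = -2991506 + 1118880 = -1872626$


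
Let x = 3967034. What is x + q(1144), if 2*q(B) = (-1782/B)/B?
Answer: 471981837103/118976 ≈ 3.9670e+6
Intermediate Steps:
q(B) = -891/B² (q(B) = ((-1782/B)/B)/2 = (-1782/B²)/2 = -891/B²)
x + q(1144) = 3967034 - 891/1144² = 3967034 - 891*1/1308736 = 3967034 - 81/118976 = 471981837103/118976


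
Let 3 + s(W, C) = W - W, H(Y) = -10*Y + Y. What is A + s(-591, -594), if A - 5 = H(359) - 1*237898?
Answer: -241127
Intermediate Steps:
H(Y) = -9*Y
s(W, C) = -3 (s(W, C) = -3 + (W - W) = -3 + 0 = -3)
A = -241124 (A = 5 + (-9*359 - 1*237898) = 5 + (-3231 - 237898) = 5 - 241129 = -241124)
A + s(-591, -594) = -241124 - 3 = -241127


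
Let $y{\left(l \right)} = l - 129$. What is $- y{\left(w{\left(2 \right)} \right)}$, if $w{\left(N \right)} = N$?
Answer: $127$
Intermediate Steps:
$y{\left(l \right)} = -129 + l$
$- y{\left(w{\left(2 \right)} \right)} = - (-129 + 2) = \left(-1\right) \left(-127\right) = 127$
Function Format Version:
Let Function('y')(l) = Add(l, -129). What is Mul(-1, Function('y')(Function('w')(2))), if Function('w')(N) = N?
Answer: 127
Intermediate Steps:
Function('y')(l) = Add(-129, l)
Mul(-1, Function('y')(Function('w')(2))) = Mul(-1, Add(-129, 2)) = Mul(-1, -127) = 127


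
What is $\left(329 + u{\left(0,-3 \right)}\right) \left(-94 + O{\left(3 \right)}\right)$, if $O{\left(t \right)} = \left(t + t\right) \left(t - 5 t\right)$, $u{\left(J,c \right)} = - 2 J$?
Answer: $-54614$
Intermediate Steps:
$O{\left(t \right)} = - 8 t^{2}$ ($O{\left(t \right)} = 2 t \left(- 4 t\right) = - 8 t^{2}$)
$\left(329 + u{\left(0,-3 \right)}\right) \left(-94 + O{\left(3 \right)}\right) = \left(329 - 0\right) \left(-94 - 8 \cdot 3^{2}\right) = \left(329 + 0\right) \left(-94 - 72\right) = 329 \left(-94 - 72\right) = 329 \left(-166\right) = -54614$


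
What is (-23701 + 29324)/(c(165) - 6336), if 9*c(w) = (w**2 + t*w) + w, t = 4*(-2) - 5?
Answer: -5623/3531 ≈ -1.5925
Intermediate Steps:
t = -13 (t = -8 - 5 = -13)
c(w) = -4*w/3 + w**2/9 (c(w) = ((w**2 - 13*w) + w)/9 = (w**2 - 12*w)/9 = -4*w/3 + w**2/9)
(-23701 + 29324)/(c(165) - 6336) = (-23701 + 29324)/((1/9)*165*(-12 + 165) - 6336) = 5623/((1/9)*165*153 - 6336) = 5623/(2805 - 6336) = 5623/(-3531) = 5623*(-1/3531) = -5623/3531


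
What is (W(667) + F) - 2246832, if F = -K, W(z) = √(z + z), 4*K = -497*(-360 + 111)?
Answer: -9111081/4 + √1334 ≈ -2.2777e+6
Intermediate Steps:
K = 123753/4 (K = (-497*(-360 + 111))/4 = (-497*(-249))/4 = (¼)*123753 = 123753/4 ≈ 30938.)
W(z) = √2*√z (W(z) = √(2*z) = √2*√z)
F = -123753/4 (F = -1*123753/4 = -123753/4 ≈ -30938.)
(W(667) + F) - 2246832 = (√2*√667 - 123753/4) - 2246832 = (√1334 - 123753/4) - 2246832 = (-123753/4 + √1334) - 2246832 = -9111081/4 + √1334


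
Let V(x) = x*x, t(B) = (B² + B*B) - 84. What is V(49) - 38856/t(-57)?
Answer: 2560193/1069 ≈ 2394.9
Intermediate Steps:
t(B) = -84 + 2*B² (t(B) = (B² + B²) - 84 = 2*B² - 84 = -84 + 2*B²)
V(x) = x²
V(49) - 38856/t(-57) = 49² - 38856/(-84 + 2*(-57)²) = 2401 - 38856/(-84 + 2*3249) = 2401 - 38856/(-84 + 6498) = 2401 - 38856/6414 = 2401 - 1*6476/1069 = 2401 - 6476/1069 = 2560193/1069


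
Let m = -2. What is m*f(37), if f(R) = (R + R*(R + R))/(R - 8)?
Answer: -5550/29 ≈ -191.38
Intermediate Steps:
f(R) = (R + 2*R**2)/(-8 + R) (f(R) = (R + R*(2*R))/(-8 + R) = (R + 2*R**2)/(-8 + R))
m*f(37) = -74*(1 + 2*37)/(-8 + 37) = -74*(1 + 74)/29 = -74*75/29 = -2*2775/29 = -5550/29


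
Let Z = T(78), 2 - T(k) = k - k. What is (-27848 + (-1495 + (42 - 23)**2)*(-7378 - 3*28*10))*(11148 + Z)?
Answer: 103598708600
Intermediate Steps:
T(k) = 2 (T(k) = 2 - (k - k) = 2 - 1*0 = 2 + 0 = 2)
Z = 2
(-27848 + (-1495 + (42 - 23)**2)*(-7378 - 3*28*10))*(11148 + Z) = (-27848 + (-1495 + (42 - 23)**2)*(-7378 - 3*28*10))*(11148 + 2) = (-27848 + (-1495 + 19**2)*(-7378 - 84*10))*11150 = (-27848 + (-1495 + 361)*(-7378 - 840))*11150 = (-27848 - 1134*(-8218))*11150 = (-27848 + 9319212)*11150 = 9291364*11150 = 103598708600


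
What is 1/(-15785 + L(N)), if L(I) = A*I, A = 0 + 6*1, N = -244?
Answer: -1/17249 ≈ -5.7974e-5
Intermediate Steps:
A = 6 (A = 0 + 6 = 6)
L(I) = 6*I
1/(-15785 + L(N)) = 1/(-15785 + 6*(-244)) = 1/(-15785 - 1464) = 1/(-17249) = -1/17249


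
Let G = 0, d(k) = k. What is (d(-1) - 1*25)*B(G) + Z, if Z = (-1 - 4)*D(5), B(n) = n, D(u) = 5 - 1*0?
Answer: -25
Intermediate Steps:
D(u) = 5 (D(u) = 5 + 0 = 5)
Z = -25 (Z = (-1 - 4)*5 = -5*5 = -25)
(d(-1) - 1*25)*B(G) + Z = (-1 - 1*25)*0 - 25 = (-1 - 25)*0 - 25 = -26*0 - 25 = 0 - 25 = -25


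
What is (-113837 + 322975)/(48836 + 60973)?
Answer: 209138/109809 ≈ 1.9046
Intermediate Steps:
(-113837 + 322975)/(48836 + 60973) = 209138/109809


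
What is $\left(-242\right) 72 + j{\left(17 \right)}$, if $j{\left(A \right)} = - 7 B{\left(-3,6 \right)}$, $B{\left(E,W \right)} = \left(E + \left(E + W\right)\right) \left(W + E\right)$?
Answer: $-17424$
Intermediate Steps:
$B{\left(E,W \right)} = \left(E + W\right) \left(W + 2 E\right)$ ($B{\left(E,W \right)} = \left(W + 2 E\right) \left(E + W\right) = \left(E + W\right) \left(W + 2 E\right)$)
$j{\left(A \right)} = 0$ ($j{\left(A \right)} = - 7 \left(6^{2} + 2 \left(-3\right)^{2} + 3 \left(-3\right) 6\right) = - 7 \left(36 + 2 \cdot 9 - 54\right) = - 7 \left(36 + 18 - 54\right) = \left(-7\right) 0 = 0$)
$\left(-242\right) 72 + j{\left(17 \right)} = \left(-242\right) 72 + 0 = -17424 + 0 = -17424$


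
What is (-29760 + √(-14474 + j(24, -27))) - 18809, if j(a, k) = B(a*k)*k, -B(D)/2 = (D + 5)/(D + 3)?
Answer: -48569 + 4*I*√41660765/215 ≈ -48569.0 + 120.08*I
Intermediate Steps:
B(D) = -2*(5 + D)/(3 + D) (B(D) = -2*(D + 5)/(D + 3) = -2*(5 + D)/(3 + D))
j(a, k) = 2*k*(-5 - a*k)/(3 + a*k) (j(a, k) = (2*(-5 - a*k)/(3 + a*k))*k = 2*k*(-5 - a*k)/(3 + a*k))
(-29760 + √(-14474 + j(24, -27))) - 18809 = (-29760 + √(-14474 - 2*(-27)*(5 + 24*(-27))/(3 + 24*(-27)))) - 18809 = (-29760 + √(-14474 - 2*(-27)*(5 - 648)/(3 - 648))) - 18809 = (-29760 + √(-14474 - 2*(-27)*(-643)/(-645))) - 18809 = (-29760 + √(-14474 - 2*(-27)*(-1/645)*(-643))) - 18809 = (-29760 + √(-14474 + 11574/215)) - 18809 = (-29760 + √(-3100336/215)) - 18809 = (-29760 + 4*I*√41660765/215) - 18809 = -48569 + 4*I*√41660765/215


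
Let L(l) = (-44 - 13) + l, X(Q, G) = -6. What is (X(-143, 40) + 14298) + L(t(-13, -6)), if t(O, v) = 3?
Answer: 14238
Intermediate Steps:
L(l) = -57 + l
(X(-143, 40) + 14298) + L(t(-13, -6)) = (-6 + 14298) + (-57 + 3) = 14292 - 54 = 14238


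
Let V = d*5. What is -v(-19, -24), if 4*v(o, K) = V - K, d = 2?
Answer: -17/2 ≈ -8.5000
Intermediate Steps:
V = 10 (V = 2*5 = 10)
v(o, K) = 5/2 - K/4 (v(o, K) = (10 - K)/4 = 5/2 - K/4)
-v(-19, -24) = -(5/2 - ¼*(-24)) = -(5/2 + 6) = -1*17/2 = -17/2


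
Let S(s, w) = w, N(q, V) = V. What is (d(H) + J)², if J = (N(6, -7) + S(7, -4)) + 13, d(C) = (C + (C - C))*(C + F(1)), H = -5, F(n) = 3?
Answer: 144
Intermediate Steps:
d(C) = C*(3 + C) (d(C) = (C + (C - C))*(C + 3) = (C + 0)*(3 + C) = C*(3 + C))
J = 2 (J = (-7 - 4) + 13 = -11 + 13 = 2)
(d(H) + J)² = (-5*(3 - 5) + 2)² = (-5*(-2) + 2)² = (10 + 2)² = 12² = 144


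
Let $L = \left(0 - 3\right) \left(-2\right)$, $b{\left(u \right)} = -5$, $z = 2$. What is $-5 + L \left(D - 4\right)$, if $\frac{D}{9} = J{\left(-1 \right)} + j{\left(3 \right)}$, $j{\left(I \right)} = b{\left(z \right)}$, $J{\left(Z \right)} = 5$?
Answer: $-29$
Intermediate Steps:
$j{\left(I \right)} = -5$
$D = 0$ ($D = 9 \left(5 - 5\right) = 9 \cdot 0 = 0$)
$L = 6$ ($L = \left(-3\right) \left(-2\right) = 6$)
$-5 + L \left(D - 4\right) = -5 + 6 \left(0 - 4\right) = -5 + 6 \left(-4\right) = -5 - 24 = -29$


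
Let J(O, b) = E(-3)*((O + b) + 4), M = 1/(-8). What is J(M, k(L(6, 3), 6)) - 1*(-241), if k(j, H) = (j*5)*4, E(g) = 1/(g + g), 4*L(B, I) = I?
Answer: 11417/48 ≈ 237.85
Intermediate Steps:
L(B, I) = I/4
E(g) = 1/(2*g)
M = -⅛ ≈ -0.12500
k(j, H) = 20*j (k(j, H) = (5*j)*4 = 20*j)
J(O, b) = -⅔ - O/6 - b/6 (J(O, b) = ((½)/(-3))*((O + b) + 4) = ((½)*(-⅓))*(4 + O + b) = -(4 + O + b)/6 = -⅔ - O/6 - b/6)
J(M, k(L(6, 3), 6)) - 1*(-241) = (-⅔ - ⅙*(-⅛) - 10*(¼)*3/3) - 1*(-241) = (-⅔ + 1/48 - 10*3/(3*4)) + 241 = (-⅔ + 1/48 - ⅙*15) + 241 = (-⅔ + 1/48 - 5/2) + 241 = -151/48 + 241 = 11417/48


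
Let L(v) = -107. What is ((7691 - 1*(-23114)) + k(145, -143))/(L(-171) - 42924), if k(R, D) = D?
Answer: -30662/43031 ≈ -0.71256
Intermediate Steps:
((7691 - 1*(-23114)) + k(145, -143))/(L(-171) - 42924) = ((7691 - 1*(-23114)) - 143)/(-107 - 42924) = ((7691 + 23114) - 143)/(-43031) = (30805 - 143)*(-1/43031) = 30662*(-1/43031) = -30662/43031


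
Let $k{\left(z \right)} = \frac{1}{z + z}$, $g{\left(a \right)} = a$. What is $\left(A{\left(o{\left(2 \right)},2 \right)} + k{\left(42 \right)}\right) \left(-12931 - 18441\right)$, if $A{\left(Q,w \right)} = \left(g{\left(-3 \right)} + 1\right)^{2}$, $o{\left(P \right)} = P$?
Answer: $- \frac{2643091}{21} \approx -1.2586 \cdot 10^{5}$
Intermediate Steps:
$k{\left(z \right)} = \frac{1}{2 z}$
$A{\left(Q,w \right)} = 4$ ($A{\left(Q,w \right)} = \left(-3 + 1\right)^{2} = \left(-2\right)^{2} = 4$)
$\left(A{\left(o{\left(2 \right)},2 \right)} + k{\left(42 \right)}\right) \left(-12931 - 18441\right) = \left(4 + \frac{1}{2 \cdot 42}\right) \left(-12931 - 18441\right) = \left(4 + \frac{1}{2} \cdot \frac{1}{42}\right) \left(-31372\right) = \left(4 + \frac{1}{84}\right) \left(-31372\right) = \frac{337}{84} \left(-31372\right) = - \frac{2643091}{21}$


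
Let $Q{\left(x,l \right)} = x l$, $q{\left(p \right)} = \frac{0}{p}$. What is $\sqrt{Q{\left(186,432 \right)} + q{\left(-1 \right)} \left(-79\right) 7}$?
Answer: $36 \sqrt{62} \approx 283.46$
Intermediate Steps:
$q{\left(p \right)} = 0$
$Q{\left(x,l \right)} = l x$
$\sqrt{Q{\left(186,432 \right)} + q{\left(-1 \right)} \left(-79\right) 7} = \sqrt{432 \cdot 186 + 0 \left(-79\right) 7} = \sqrt{80352 + 0 \cdot 7} = \sqrt{80352 + 0} = \sqrt{80352} = 36 \sqrt{62}$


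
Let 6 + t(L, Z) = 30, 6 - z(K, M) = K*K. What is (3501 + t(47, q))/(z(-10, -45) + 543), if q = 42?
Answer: 3525/449 ≈ 7.8508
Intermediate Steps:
z(K, M) = 6 - K² (z(K, M) = 6 - K*K = 6 - K²)
t(L, Z) = 24 (t(L, Z) = -6 + 30 = 24)
(3501 + t(47, q))/(z(-10, -45) + 543) = (3501 + 24)/((6 - 1*(-10)²) + 543) = 3525/((6 - 1*100) + 543) = 3525/((6 - 100) + 543) = 3525/(-94 + 543) = 3525/449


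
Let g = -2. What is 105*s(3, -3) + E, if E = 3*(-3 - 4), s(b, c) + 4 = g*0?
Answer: -441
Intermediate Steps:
s(b, c) = -4 (s(b, c) = -4 - 2*0 = -4 + 0 = -4)
E = -21 (E = 3*(-7) = -21)
105*s(3, -3) + E = 105*(-4) - 21 = -420 - 21 = -441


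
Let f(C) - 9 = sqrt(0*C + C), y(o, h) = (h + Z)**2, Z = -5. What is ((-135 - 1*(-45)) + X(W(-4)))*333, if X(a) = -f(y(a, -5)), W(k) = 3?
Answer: -36297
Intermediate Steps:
y(o, h) = (-5 + h)**2 (y(o, h) = (h - 5)**2 = (-5 + h)**2)
f(C) = 9 + sqrt(C) (f(C) = 9 + sqrt(0*C + C) = 9 + sqrt(0 + C) = 9 + sqrt(C))
X(a) = -19 (X(a) = -(9 + sqrt((-5 - 5)**2)) = -(9 + sqrt((-10)**2)) = -(9 + sqrt(100)) = -(9 + 10) = -1*19 = -19)
((-135 - 1*(-45)) + X(W(-4)))*333 = ((-135 - 1*(-45)) - 19)*333 = ((-135 + 45) - 19)*333 = (-90 - 19)*333 = -109*333 = -36297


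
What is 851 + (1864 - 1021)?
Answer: 1694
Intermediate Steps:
851 + (1864 - 1021) = 851 + 843 = 1694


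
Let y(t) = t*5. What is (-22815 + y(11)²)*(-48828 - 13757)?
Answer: 1238557150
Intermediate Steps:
y(t) = 5*t
(-22815 + y(11)²)*(-48828 - 13757) = (-22815 + (5*11)²)*(-48828 - 13757) = (-22815 + 55²)*(-62585) = (-22815 + 3025)*(-62585) = -19790*(-62585) = 1238557150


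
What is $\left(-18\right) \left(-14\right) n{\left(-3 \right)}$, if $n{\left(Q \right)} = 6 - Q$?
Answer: $2268$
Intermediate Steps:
$\left(-18\right) \left(-14\right) n{\left(-3 \right)} = \left(-18\right) \left(-14\right) \left(6 - -3\right) = 252 \left(6 + 3\right) = 252 \cdot 9 = 2268$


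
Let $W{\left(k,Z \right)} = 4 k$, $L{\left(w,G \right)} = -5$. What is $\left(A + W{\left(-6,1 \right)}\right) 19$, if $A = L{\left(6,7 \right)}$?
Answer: $-551$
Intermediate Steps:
$A = -5$
$\left(A + W{\left(-6,1 \right)}\right) 19 = \left(-5 + 4 \left(-6\right)\right) 19 = \left(-5 - 24\right) 19 = \left(-29\right) 19 = -551$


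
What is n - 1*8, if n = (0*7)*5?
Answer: -8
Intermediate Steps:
n = 0 (n = 0*5 = 0)
n - 1*8 = 0 - 1*8 = 0 - 8 = -8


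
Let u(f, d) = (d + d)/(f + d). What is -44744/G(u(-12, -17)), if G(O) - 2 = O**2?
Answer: -18814852/1419 ≈ -13259.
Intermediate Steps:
u(f, d) = 2*d/(d + f) (u(f, d) = (2*d)/(d + f) = 2*d/(d + f))
G(O) = 2 + O**2
-44744/G(u(-12, -17)) = -44744/(2 + (2*(-17)/(-17 - 12))**2) = -44744/(2 + (2*(-17)/(-29))**2) = -44744/(2 + (2*(-17)*(-1/29))**2) = -44744/(2 + (34/29)**2) = -44744/(2 + 1156/841) = -44744/2838/841 = -44744*841/2838 = -18814852/1419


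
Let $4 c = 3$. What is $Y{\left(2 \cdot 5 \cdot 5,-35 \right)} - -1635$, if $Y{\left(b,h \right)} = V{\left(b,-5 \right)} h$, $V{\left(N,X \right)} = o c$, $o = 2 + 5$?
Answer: $\frac{5805}{4} \approx 1451.3$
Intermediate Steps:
$c = \frac{3}{4}$ ($c = \frac{1}{4} \cdot 3 = \frac{3}{4} \approx 0.75$)
$o = 7$
$V{\left(N,X \right)} = \frac{21}{4}$ ($V{\left(N,X \right)} = 7 \cdot \frac{3}{4} = \frac{21}{4}$)
$Y{\left(b,h \right)} = \frac{21 h}{4}$
$Y{\left(2 \cdot 5 \cdot 5,-35 \right)} - -1635 = \frac{21}{4} \left(-35\right) - -1635 = - \frac{735}{4} + 1635 = \frac{5805}{4}$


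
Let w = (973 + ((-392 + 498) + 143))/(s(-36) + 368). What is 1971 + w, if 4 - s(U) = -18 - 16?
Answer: 400724/203 ≈ 1974.0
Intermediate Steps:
s(U) = 38 (s(U) = 4 - (-18 - 16) = 4 - 1*(-34) = 4 + 34 = 38)
w = 611/203 (w = (973 + ((-392 + 498) + 143))/(38 + 368) = (973 + (106 + 143))/406 = (973 + 249)*(1/406) = 1222*(1/406) = 611/203 ≈ 3.0099)
1971 + w = 1971 + 611/203 = 400724/203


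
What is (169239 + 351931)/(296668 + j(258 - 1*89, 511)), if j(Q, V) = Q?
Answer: 27430/15623 ≈ 1.7557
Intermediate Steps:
(169239 + 351931)/(296668 + j(258 - 1*89, 511)) = (169239 + 351931)/(296668 + (258 - 1*89)) = 521170/(296668 + (258 - 89)) = 521170/(296668 + 169) = 521170/296837 = 521170*(1/296837) = 27430/15623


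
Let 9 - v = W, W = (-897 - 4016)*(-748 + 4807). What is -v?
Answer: -19941876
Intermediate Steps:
W = -19941867 (W = -4913*4059 = -19941867)
v = 19941876 (v = 9 - 1*(-19941867) = 9 + 19941867 = 19941876)
-v = -1*19941876 = -19941876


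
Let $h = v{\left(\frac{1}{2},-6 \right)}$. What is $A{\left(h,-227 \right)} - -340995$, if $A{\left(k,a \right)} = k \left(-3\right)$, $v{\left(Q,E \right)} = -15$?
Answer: $341040$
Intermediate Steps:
$h = -15$
$A{\left(k,a \right)} = - 3 k$
$A{\left(h,-227 \right)} - -340995 = \left(-3\right) \left(-15\right) - -340995 = 45 + 340995 = 341040$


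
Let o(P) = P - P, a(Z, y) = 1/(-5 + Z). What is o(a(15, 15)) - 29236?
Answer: -29236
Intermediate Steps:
o(P) = 0
o(a(15, 15)) - 29236 = 0 - 29236 = -29236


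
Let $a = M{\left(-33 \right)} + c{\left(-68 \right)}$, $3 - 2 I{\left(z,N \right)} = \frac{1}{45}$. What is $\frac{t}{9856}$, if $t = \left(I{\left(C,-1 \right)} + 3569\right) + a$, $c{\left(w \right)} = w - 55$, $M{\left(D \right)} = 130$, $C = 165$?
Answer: $\frac{160987}{443520} \approx 0.36298$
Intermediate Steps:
$I{\left(z,N \right)} = \frac{67}{45}$ ($I{\left(z,N \right)} = \frac{3}{2} - \frac{1}{2 \cdot 45} = \frac{3}{2} - \frac{1}{90} = \frac{67}{45}$)
$c{\left(w \right)} = -55 + w$
$a = 7$ ($a = 130 - 123 = 7$)
$t = \frac{160987}{45}$ ($t = \left(\frac{67}{45} + 3569\right) + 7 = \frac{160672}{45} + 7 = \frac{160987}{45} \approx 3577.5$)
$\frac{t}{9856} = \frac{160987}{45 \cdot 9856} = \frac{160987}{45} \cdot \frac{1}{9856} = \frac{160987}{443520}$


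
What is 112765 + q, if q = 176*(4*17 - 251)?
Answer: 80557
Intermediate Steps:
q = -32208 (q = 176*(68 - 251) = 176*(-183) = -32208)
112765 + q = 112765 - 32208 = 80557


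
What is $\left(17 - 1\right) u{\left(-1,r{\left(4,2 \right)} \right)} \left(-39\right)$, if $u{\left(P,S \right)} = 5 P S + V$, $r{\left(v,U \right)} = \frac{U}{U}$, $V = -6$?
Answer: $6864$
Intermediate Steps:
$r{\left(v,U \right)} = 1$
$u{\left(P,S \right)} = -6 + 5 P S$ ($u{\left(P,S \right)} = 5 P S - 6 = -6 + 5 P S$)
$\left(17 - 1\right) u{\left(-1,r{\left(4,2 \right)} \right)} \left(-39\right) = \left(17 - 1\right) \left(-6 + 5 \left(-1\right) 1\right) \left(-39\right) = 16 \left(-6 - 5\right) \left(-39\right) = 16 \left(-11\right) \left(-39\right) = \left(-176\right) \left(-39\right) = 6864$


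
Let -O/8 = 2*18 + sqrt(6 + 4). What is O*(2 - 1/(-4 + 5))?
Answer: -288 - 8*sqrt(10) ≈ -313.30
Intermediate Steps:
O = -288 - 8*sqrt(10) (O = -8*(2*18 + sqrt(6 + 4)) = -8*(36 + sqrt(10)) = -288 - 8*sqrt(10) ≈ -313.30)
O*(2 - 1/(-4 + 5)) = (-288 - 8*sqrt(10))*(2 - 1/(-4 + 5)) = (-288 - 8*sqrt(10))*(2 - 1/1) = (-288 - 8*sqrt(10))*(2 - 1*1) = (-288 - 8*sqrt(10))*(2 - 1) = (-288 - 8*sqrt(10))*1 = -288 - 8*sqrt(10)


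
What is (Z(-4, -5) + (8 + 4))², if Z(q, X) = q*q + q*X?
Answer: 2304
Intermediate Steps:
Z(q, X) = q² + X*q
(Z(-4, -5) + (8 + 4))² = (-4*(-5 - 4) + (8 + 4))² = (-4*(-9) + 12)² = (36 + 12)² = 48² = 2304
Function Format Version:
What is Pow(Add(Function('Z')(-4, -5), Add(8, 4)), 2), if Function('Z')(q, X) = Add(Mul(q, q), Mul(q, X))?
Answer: 2304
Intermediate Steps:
Function('Z')(q, X) = Add(Pow(q, 2), Mul(X, q))
Pow(Add(Function('Z')(-4, -5), Add(8, 4)), 2) = Pow(Add(Mul(-4, Add(-5, -4)), Add(8, 4)), 2) = Pow(Add(Mul(-4, -9), 12), 2) = Pow(Add(36, 12), 2) = Pow(48, 2) = 2304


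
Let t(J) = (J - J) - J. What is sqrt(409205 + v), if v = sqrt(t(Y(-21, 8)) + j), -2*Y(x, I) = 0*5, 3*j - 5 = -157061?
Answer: sqrt(409205 + 8*I*sqrt(818)) ≈ 639.69 + 0.179*I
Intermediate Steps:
j = -52352 (j = 5/3 + (1/3)*(-157061) = 5/3 - 157061/3 = -52352)
Y(x, I) = 0 (Y(x, I) = -0*5 = -1/2*0 = 0)
t(J) = -J (t(J) = 0 - J = -J)
v = 8*I*sqrt(818) (v = sqrt(-1*0 - 52352) = sqrt(0 - 52352) = sqrt(-52352) = 8*I*sqrt(818) ≈ 228.81*I)
sqrt(409205 + v) = sqrt(409205 + 8*I*sqrt(818))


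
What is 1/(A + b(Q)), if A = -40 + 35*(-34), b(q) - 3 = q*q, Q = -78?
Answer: 1/4857 ≈ 0.00020589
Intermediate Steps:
b(q) = 3 + q**2 (b(q) = 3 + q*q = 3 + q**2)
A = -1230 (A = -40 - 1190 = -1230)
1/(A + b(Q)) = 1/(-1230 + (3 + (-78)**2)) = 1/(-1230 + (3 + 6084)) = 1/(-1230 + 6087) = 1/4857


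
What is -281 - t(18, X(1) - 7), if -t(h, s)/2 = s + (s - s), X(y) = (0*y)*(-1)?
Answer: -295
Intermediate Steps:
X(y) = 0 (X(y) = 0*(-1) = 0)
t(h, s) = -2*s (t(h, s) = -2*(s + (s - s)) = -2*(s + 0) = -2*s)
-281 - t(18, X(1) - 7) = -281 - (-2)*(0 - 7) = -281 - (-2)*(-7) = -281 - 1*14 = -281 - 14 = -295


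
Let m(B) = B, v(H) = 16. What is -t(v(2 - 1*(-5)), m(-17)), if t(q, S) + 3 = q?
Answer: -13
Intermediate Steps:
t(q, S) = -3 + q
-t(v(2 - 1*(-5)), m(-17)) = -(-3 + 16) = -1*13 = -13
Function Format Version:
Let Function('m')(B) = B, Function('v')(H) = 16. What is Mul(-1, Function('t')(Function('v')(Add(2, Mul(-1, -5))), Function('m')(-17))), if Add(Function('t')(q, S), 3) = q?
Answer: -13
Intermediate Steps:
Function('t')(q, S) = Add(-3, q)
Mul(-1, Function('t')(Function('v')(Add(2, Mul(-1, -5))), Function('m')(-17))) = Mul(-1, Add(-3, 16)) = Mul(-1, 13) = -13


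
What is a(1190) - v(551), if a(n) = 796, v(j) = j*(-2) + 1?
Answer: 1897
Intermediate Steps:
v(j) = 1 - 2*j (v(j) = -2*j + 1 = 1 - 2*j)
a(1190) - v(551) = 796 - (1 - 2*551) = 796 - (1 - 1102) = 796 - 1*(-1101) = 796 + 1101 = 1897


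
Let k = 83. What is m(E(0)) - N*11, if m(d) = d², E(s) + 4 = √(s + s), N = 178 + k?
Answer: -2855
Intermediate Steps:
N = 261 (N = 178 + 83 = 261)
E(s) = -4 + √2*√s (E(s) = -4 + √(s + s) = -4 + √(2*s) = -4 + √2*√s)
m(E(0)) - N*11 = (-4 + √2*√0)² - 261*11 = (-4 + √2*0)² - 1*2871 = (-4 + 0)² - 2871 = (-4)² - 2871 = 16 - 2871 = -2855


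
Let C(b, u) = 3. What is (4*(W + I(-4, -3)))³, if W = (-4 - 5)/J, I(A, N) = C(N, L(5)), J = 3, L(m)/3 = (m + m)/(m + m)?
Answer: 0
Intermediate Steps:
L(m) = 3 (L(m) = 3*((m + m)/(m + m)) = 3*((2*m)/((2*m))) = 3*((2*m)*(1/(2*m))) = 3*1 = 3)
I(A, N) = 3
W = -3 (W = (-4 - 5)/3 = -9*⅓ = -3)
(4*(W + I(-4, -3)))³ = (4*(-3 + 3))³ = (4*0)³ = 0³ = 0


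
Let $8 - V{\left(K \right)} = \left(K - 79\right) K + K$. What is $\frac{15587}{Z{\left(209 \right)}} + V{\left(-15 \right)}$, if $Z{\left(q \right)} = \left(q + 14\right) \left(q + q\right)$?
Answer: $- \frac{11752021}{8474} \approx -1386.8$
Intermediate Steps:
$Z{\left(q \right)} = 2 q \left(14 + q\right)$ ($Z{\left(q \right)} = \left(14 + q\right) 2 q = 2 q \left(14 + q\right)$)
$V{\left(K \right)} = 8 - K - K \left(-79 + K\right)$ ($V{\left(K \right)} = 8 - \left(\left(K - 79\right) K + K\right) = 8 - \left(\left(-79 + K\right) K + K\right) = 8 - \left(K \left(-79 + K\right) + K\right) = 8 - \left(K + K \left(-79 + K\right)\right) = 8 - K - K \left(-79 + K\right)$)
$\frac{15587}{Z{\left(209 \right)}} + V{\left(-15 \right)} = \frac{15587}{2 \cdot 209 \left(14 + 209\right)} + \left(8 - \left(-15\right)^{2} + 78 \left(-15\right)\right) = \frac{15587}{2 \cdot 209 \cdot 223} - 1387 = \frac{15587}{93214} - 1387 = 15587 \cdot \frac{1}{93214} - 1387 = \frac{1417}{8474} - 1387 = - \frac{11752021}{8474}$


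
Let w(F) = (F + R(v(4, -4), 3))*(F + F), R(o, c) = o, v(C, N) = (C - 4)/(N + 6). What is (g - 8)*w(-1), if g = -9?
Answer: -34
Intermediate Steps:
v(C, N) = (-4 + C)/(6 + N)
w(F) = 2*F**2 (w(F) = (F + (-4 + 4)/(6 - 4))*(F + F) = (F + 0/2)*(2*F) = (F + (1/2)*0)*(2*F) = (F + 0)*(2*F) = F*(2*F) = 2*F**2)
(g - 8)*w(-1) = (-9 - 8)*(2*(-1)**2) = -34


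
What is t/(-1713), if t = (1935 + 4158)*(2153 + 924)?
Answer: -6249387/571 ≈ -10945.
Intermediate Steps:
t = 18748161 (t = 6093*3077 = 18748161)
t/(-1713) = 18748161/(-1713) = 18748161*(-1/1713) = -6249387/571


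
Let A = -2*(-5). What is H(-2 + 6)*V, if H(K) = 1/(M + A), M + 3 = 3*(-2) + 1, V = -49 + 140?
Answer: 91/2 ≈ 45.500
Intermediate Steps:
V = 91
A = 10
M = -8 (M = -3 + (3*(-2) + 1) = -3 + (-6 + 1) = -3 - 5 = -8)
H(K) = ½ (H(K) = 1/(-8 + 10) = 1/2 = ½)
H(-2 + 6)*V = (½)*91 = 91/2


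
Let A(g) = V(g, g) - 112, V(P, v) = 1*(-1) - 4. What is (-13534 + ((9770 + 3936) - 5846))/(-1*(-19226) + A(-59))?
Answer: -5674/19109 ≈ -0.29693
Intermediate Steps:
V(P, v) = -5 (V(P, v) = -1 - 4 = -5)
A(g) = -117 (A(g) = -5 - 112 = -117)
(-13534 + ((9770 + 3936) - 5846))/(-1*(-19226) + A(-59)) = (-13534 + ((9770 + 3936) - 5846))/(-1*(-19226) - 117) = (-13534 + (13706 - 5846))/(19226 - 117) = (-13534 + 7860)/19109 = -5674*1/19109 = -5674/19109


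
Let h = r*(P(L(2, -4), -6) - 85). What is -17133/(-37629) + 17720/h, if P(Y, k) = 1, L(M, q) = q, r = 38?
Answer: -2833784/556073 ≈ -5.0961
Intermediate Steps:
h = -3192 (h = 38*(1 - 85) = 38*(-84) = -3192)
-17133/(-37629) + 17720/h = -17133/(-37629) + 17720/(-3192) = -17133*(-1/37629) + 17720*(-1/3192) = 5711/12543 - 2215/399 = -2833784/556073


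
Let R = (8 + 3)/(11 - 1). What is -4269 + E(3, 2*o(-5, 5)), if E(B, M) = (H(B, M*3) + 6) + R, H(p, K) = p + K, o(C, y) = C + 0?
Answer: -42889/10 ≈ -4288.9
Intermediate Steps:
R = 11/10 ≈ 1.1000
o(C, y) = C
H(p, K) = K + p
E(B, M) = 71/10 + B + 3*M (E(B, M) = ((M*3 + B) + 6) + 11/10 = ((3*M + B) + 6) + 11/10 = ((B + 3*M) + 6) + 11/10 = (6 + B + 3*M) + 11/10 = 71/10 + B + 3*M)
-4269 + E(3, 2*o(-5, 5)) = -4269 + (71/10 + 3 + 3*(2*(-5))) = -4269 + (71/10 + 3 + 3*(-10)) = -4269 + (71/10 + 3 - 30) = -4269 - 199/10 = -42889/10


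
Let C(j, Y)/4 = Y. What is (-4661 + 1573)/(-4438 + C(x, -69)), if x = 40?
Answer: 1544/2357 ≈ 0.65507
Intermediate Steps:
C(j, Y) = 4*Y
(-4661 + 1573)/(-4438 + C(x, -69)) = (-4661 + 1573)/(-4438 + 4*(-69)) = -3088/(-4438 - 276) = -3088/(-4714) = -3088*(-1/4714) = 1544/2357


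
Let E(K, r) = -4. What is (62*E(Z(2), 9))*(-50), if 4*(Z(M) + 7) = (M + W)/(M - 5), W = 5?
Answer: 12400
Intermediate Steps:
Z(M) = -7 + (5 + M)/(4*(-5 + M)) (Z(M) = -7 + ((M + 5)/(M - 5))/4 = -7 + ((5 + M)/(-5 + M))/4 = -7 + (5 + M)/(4*(-5 + M)))
(62*E(Z(2), 9))*(-50) = (62*(-4))*(-50) = -248*(-50) = 12400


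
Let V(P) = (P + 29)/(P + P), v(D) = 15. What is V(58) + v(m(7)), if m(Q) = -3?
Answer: 63/4 ≈ 15.750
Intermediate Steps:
V(P) = (29 + P)/(2*P) (V(P) = (29 + P)/((2*P)) = (29 + P)*(1/(2*P)) = (29 + P)/(2*P))
V(58) + v(m(7)) = (½)*(29 + 58)/58 + 15 = (½)*(1/58)*87 + 15 = ¾ + 15 = 63/4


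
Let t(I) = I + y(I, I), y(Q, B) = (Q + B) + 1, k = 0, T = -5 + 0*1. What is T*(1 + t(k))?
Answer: -10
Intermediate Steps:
T = -5 (T = -5 + 0 = -5)
y(Q, B) = 1 + B + Q (y(Q, B) = (B + Q) + 1 = 1 + B + Q)
t(I) = 1 + 3*I (t(I) = I + (1 + I + I) = I + (1 + 2*I) = 1 + 3*I)
T*(1 + t(k)) = -5*(1 + (1 + 3*0)) = -5*(1 + (1 + 0)) = -5*(1 + 1) = -5*2 = -10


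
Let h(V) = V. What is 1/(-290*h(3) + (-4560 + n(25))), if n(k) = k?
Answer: -1/5405 ≈ -0.00018501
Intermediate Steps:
1/(-290*h(3) + (-4560 + n(25))) = 1/(-290*3 + (-4560 + 25)) = 1/(-870 - 4535) = 1/(-5405) = -1/5405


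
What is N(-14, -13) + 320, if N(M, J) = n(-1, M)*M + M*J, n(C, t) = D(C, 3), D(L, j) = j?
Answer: 460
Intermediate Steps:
n(C, t) = 3
N(M, J) = 3*M + J*M (N(M, J) = 3*M + M*J = 3*M + J*M)
N(-14, -13) + 320 = -14*(3 - 13) + 320 = -14*(-10) + 320 = 140 + 320 = 460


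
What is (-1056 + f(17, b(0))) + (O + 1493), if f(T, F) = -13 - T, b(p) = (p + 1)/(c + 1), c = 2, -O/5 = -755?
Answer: 4182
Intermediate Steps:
O = 3775 (O = -5*(-755) = 3775)
b(p) = ⅓ + p/3 (b(p) = (p + 1)/(2 + 1) = (1 + p)/3 = (1 + p)*(⅓) = ⅓ + p/3)
(-1056 + f(17, b(0))) + (O + 1493) = (-1056 + (-13 - 1*17)) + (3775 + 1493) = (-1056 + (-13 - 17)) + 5268 = (-1056 - 30) + 5268 = -1086 + 5268 = 4182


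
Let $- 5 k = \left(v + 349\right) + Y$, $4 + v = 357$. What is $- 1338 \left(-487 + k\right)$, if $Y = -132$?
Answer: $804138$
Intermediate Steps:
$v = 353$ ($v = -4 + 357 = 353$)
$k = -114$ ($k = - \frac{\left(353 + 349\right) - 132}{5} = - \frac{702 - 132}{5} = \left(- \frac{1}{5}\right) 570 = -114$)
$- 1338 \left(-487 + k\right) = - 1338 \left(-487 - 114\right) = \left(-1338\right) \left(-601\right) = 804138$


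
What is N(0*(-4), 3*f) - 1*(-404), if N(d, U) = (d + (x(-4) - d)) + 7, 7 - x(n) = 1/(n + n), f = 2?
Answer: 3345/8 ≈ 418.13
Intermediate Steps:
x(n) = 7 - 1/(2*n) (x(n) = 7 - 1/(n + n) = 7 - 1/(2*n))
N(d, U) = 113/8 (N(d, U) = (d + ((7 - ½/(-4)) - d)) + 7 = (d + ((7 - ½*(-¼)) - d)) + 7 = (d + ((7 + ⅛) - d)) + 7 = (d + (57/8 - d)) + 7 = 57/8 + 7 = 113/8)
N(0*(-4), 3*f) - 1*(-404) = 113/8 - 1*(-404) = 113/8 + 404 = 3345/8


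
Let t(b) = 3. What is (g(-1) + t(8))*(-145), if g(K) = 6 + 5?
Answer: -2030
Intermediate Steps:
g(K) = 11
(g(-1) + t(8))*(-145) = (11 + 3)*(-145) = 14*(-145) = -2030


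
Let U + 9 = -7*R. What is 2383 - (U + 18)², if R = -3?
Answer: 1483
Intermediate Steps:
U = 12 (U = -9 - 7*(-3) = -9 + 21 = 12)
2383 - (U + 18)² = 2383 - (12 + 18)² = 2383 - 1*30² = 2383 - 1*900 = 2383 - 900 = 1483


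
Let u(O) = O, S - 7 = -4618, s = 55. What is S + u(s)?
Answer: -4556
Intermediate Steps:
S = -4611 (S = 7 - 4618 = -4611)
S + u(s) = -4611 + 55 = -4556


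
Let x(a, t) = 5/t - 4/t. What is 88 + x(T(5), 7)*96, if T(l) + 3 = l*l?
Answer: 712/7 ≈ 101.71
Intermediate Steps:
T(l) = -3 + l² (T(l) = -3 + l*l = -3 + l²)
x(a, t) = 1/t
88 + x(T(5), 7)*96 = 88 + 96/7 = 712/7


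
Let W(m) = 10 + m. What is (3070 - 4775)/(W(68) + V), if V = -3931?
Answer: 1705/3853 ≈ 0.44251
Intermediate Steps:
(3070 - 4775)/(W(68) + V) = (3070 - 4775)/((10 + 68) - 3931) = -1705/(78 - 3931) = -1705/(-3853) = -1705*(-1/3853) = 1705/3853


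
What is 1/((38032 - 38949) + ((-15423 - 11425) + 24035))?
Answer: -1/3730 ≈ -0.00026810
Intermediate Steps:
1/((38032 - 38949) + ((-15423 - 11425) + 24035)) = 1/(-917 + (-26848 + 24035)) = 1/(-917 - 2813) = 1/(-3730) = -1/3730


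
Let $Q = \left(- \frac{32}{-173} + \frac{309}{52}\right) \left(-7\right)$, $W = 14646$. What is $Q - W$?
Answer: $- \frac{132141263}{8996} \approx -14689.0$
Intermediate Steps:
$Q = - \frac{385847}{8996}$ ($Q = \left(\left(-32\right) \left(- \frac{1}{173}\right) + 309 \cdot \frac{1}{52}\right) \left(-7\right) = \left(\frac{32}{173} + \frac{309}{52}\right) \left(-7\right) = \frac{55121}{8996} \left(-7\right) = - \frac{385847}{8996} \approx -42.891$)
$Q - W = - \frac{385847}{8996} - 14646 = - \frac{132141263}{8996}$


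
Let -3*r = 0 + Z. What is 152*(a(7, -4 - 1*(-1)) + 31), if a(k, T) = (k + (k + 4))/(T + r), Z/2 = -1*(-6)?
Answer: 30248/7 ≈ 4321.1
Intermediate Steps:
Z = 12 (Z = 2*(-1*(-6)) = 2*6 = 12)
r = -4 (r = -(0 + 12)/3 = -⅓*12 = -4)
a(k, T) = (4 + 2*k)/(-4 + T) (a(k, T) = (k + (k + 4))/(T - 4) = (k + (4 + k))/(-4 + T) = (4 + 2*k)/(-4 + T))
152*(a(7, -4 - 1*(-1)) + 31) = 152*(2*(2 + 7)/(-4 + (-4 - 1*(-1))) + 31) = 152*(2*9/(-4 + (-4 + 1)) + 31) = 152*(2*9/(-4 - 3) + 31) = 152*(2*9/(-7) + 31) = 152*(2*(-⅐)*9 + 31) = 152*(-18/7 + 31) = 152*(199/7) = 30248/7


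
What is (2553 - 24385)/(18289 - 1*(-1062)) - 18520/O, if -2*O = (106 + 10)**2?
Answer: 26436853/16274191 ≈ 1.6245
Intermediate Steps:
O = -6728 (O = -(106 + 10)**2/2 = -1/2*116**2 = -1/2*13456 = -6728)
(2553 - 24385)/(18289 - 1*(-1062)) - 18520/O = (2553 - 24385)/(18289 - 1*(-1062)) - 18520/(-6728) = -21832/(18289 + 1062) - 18520*(-1/6728) = -21832/19351 + 2315/841 = 26436853/16274191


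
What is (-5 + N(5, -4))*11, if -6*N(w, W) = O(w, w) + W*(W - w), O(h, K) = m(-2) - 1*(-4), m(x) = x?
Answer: -374/3 ≈ -124.67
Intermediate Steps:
O(h, K) = 2 (O(h, K) = -2 - 1*(-4) = -2 + 4 = 2)
N(w, W) = -1/3 - W*(W - w)/6 (N(w, W) = -(2 + W*(W - w))/6 = -1/3 - W*(W - w)/6)
(-5 + N(5, -4))*11 = (-5 + (-1/3 - 1/6*(-4)**2 + (1/6)*(-4)*5))*11 = (-5 + (-1/3 - 1/6*16 - 10/3))*11 = (-5 + (-1/3 - 8/3 - 10/3))*11 = (-5 - 19/3)*11 = -34/3*11 = -374/3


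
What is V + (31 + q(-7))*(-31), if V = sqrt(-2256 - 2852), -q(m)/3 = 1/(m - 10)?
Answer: -16430/17 + 2*I*sqrt(1277) ≈ -966.47 + 71.47*I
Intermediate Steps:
q(m) = -3/(-10 + m) (q(m) = -3/(m - 10) = -3/(-10 + m))
V = 2*I*sqrt(1277) (V = sqrt(-5108) = 2*I*sqrt(1277) ≈ 71.47*I)
V + (31 + q(-7))*(-31) = 2*I*sqrt(1277) + (31 - 3/(-10 - 7))*(-31) = 2*I*sqrt(1277) + (31 - 3/(-17))*(-31) = 2*I*sqrt(1277) + (31 - 3*(-1/17))*(-31) = 2*I*sqrt(1277) + (31 + 3/17)*(-31) = 2*I*sqrt(1277) + (530/17)*(-31) = 2*I*sqrt(1277) - 16430/17 = -16430/17 + 2*I*sqrt(1277)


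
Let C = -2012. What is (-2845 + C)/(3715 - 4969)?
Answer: 1619/418 ≈ 3.8732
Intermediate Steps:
(-2845 + C)/(3715 - 4969) = (-2845 - 2012)/(3715 - 4969) = -4857/(-1254) = -4857*(-1/1254) = 1619/418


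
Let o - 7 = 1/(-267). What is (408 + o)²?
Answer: 12277526416/71289 ≈ 1.7222e+5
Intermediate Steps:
o = 1868/267 (o = 7 + 1/(-267) = 7 - 1/267 = 1868/267 ≈ 6.9963)
(408 + o)² = (408 + 1868/267)² = (110804/267)² = 12277526416/71289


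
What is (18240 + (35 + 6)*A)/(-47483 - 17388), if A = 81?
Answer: -21561/64871 ≈ -0.33237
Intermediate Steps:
(18240 + (35 + 6)*A)/(-47483 - 17388) = (18240 + (35 + 6)*81)/(-47483 - 17388) = (18240 + 41*81)/(-64871) = (18240 + 3321)*(-1/64871) = 21561*(-1/64871) = -21561/64871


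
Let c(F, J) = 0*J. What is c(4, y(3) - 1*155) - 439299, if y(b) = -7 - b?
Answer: -439299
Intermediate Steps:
c(F, J) = 0
c(4, y(3) - 1*155) - 439299 = 0 - 439299 = -439299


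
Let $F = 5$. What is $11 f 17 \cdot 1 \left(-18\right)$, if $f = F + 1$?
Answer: $-20196$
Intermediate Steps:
$f = 6$ ($f = 5 + 1 = 6$)
$11 f 17 \cdot 1 \left(-18\right) = 11 \cdot 6 \cdot 17 \cdot 1 \left(-18\right) = 66 \cdot 17 \left(-18\right) = 1122 \left(-18\right) = -20196$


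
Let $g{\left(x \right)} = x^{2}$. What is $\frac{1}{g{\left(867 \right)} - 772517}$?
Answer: $- \frac{1}{20828} \approx -4.8012 \cdot 10^{-5}$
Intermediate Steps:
$\frac{1}{g{\left(867 \right)} - 772517} = \frac{1}{867^{2} - 772517} = \frac{1}{751689 - 772517} = \frac{1}{-20828} = - \frac{1}{20828}$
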